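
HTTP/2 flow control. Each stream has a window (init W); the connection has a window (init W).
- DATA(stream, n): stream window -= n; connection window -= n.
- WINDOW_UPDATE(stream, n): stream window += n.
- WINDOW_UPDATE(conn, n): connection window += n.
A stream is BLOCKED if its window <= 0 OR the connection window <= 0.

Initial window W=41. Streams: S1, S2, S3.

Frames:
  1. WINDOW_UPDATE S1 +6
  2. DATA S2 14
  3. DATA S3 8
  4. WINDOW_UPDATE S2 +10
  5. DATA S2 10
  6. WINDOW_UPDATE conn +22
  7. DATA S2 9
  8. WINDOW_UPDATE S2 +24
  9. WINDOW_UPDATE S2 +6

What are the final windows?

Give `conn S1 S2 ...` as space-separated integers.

Op 1: conn=41 S1=47 S2=41 S3=41 blocked=[]
Op 2: conn=27 S1=47 S2=27 S3=41 blocked=[]
Op 3: conn=19 S1=47 S2=27 S3=33 blocked=[]
Op 4: conn=19 S1=47 S2=37 S3=33 blocked=[]
Op 5: conn=9 S1=47 S2=27 S3=33 blocked=[]
Op 6: conn=31 S1=47 S2=27 S3=33 blocked=[]
Op 7: conn=22 S1=47 S2=18 S3=33 blocked=[]
Op 8: conn=22 S1=47 S2=42 S3=33 blocked=[]
Op 9: conn=22 S1=47 S2=48 S3=33 blocked=[]

Answer: 22 47 48 33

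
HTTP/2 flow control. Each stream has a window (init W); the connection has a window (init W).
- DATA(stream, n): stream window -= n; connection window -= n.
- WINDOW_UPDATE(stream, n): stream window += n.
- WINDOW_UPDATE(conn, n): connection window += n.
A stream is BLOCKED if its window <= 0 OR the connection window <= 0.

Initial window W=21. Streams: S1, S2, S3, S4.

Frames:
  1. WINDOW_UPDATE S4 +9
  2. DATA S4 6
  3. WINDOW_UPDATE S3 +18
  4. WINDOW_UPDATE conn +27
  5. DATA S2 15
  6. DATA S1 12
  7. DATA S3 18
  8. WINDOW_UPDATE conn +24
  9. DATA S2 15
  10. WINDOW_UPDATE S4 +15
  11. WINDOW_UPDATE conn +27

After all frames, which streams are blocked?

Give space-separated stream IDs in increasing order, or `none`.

Op 1: conn=21 S1=21 S2=21 S3=21 S4=30 blocked=[]
Op 2: conn=15 S1=21 S2=21 S3=21 S4=24 blocked=[]
Op 3: conn=15 S1=21 S2=21 S3=39 S4=24 blocked=[]
Op 4: conn=42 S1=21 S2=21 S3=39 S4=24 blocked=[]
Op 5: conn=27 S1=21 S2=6 S3=39 S4=24 blocked=[]
Op 6: conn=15 S1=9 S2=6 S3=39 S4=24 blocked=[]
Op 7: conn=-3 S1=9 S2=6 S3=21 S4=24 blocked=[1, 2, 3, 4]
Op 8: conn=21 S1=9 S2=6 S3=21 S4=24 blocked=[]
Op 9: conn=6 S1=9 S2=-9 S3=21 S4=24 blocked=[2]
Op 10: conn=6 S1=9 S2=-9 S3=21 S4=39 blocked=[2]
Op 11: conn=33 S1=9 S2=-9 S3=21 S4=39 blocked=[2]

Answer: S2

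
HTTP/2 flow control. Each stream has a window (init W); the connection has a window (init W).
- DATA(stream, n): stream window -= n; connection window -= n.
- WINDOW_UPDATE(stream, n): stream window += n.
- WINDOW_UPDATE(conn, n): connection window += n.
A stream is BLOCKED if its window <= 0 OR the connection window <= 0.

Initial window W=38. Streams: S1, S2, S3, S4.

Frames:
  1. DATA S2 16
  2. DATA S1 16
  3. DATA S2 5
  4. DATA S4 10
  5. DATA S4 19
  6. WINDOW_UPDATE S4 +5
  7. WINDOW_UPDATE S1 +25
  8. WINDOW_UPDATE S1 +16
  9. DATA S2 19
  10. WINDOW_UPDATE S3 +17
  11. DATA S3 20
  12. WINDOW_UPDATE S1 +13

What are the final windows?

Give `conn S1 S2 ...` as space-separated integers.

Op 1: conn=22 S1=38 S2=22 S3=38 S4=38 blocked=[]
Op 2: conn=6 S1=22 S2=22 S3=38 S4=38 blocked=[]
Op 3: conn=1 S1=22 S2=17 S3=38 S4=38 blocked=[]
Op 4: conn=-9 S1=22 S2=17 S3=38 S4=28 blocked=[1, 2, 3, 4]
Op 5: conn=-28 S1=22 S2=17 S3=38 S4=9 blocked=[1, 2, 3, 4]
Op 6: conn=-28 S1=22 S2=17 S3=38 S4=14 blocked=[1, 2, 3, 4]
Op 7: conn=-28 S1=47 S2=17 S3=38 S4=14 blocked=[1, 2, 3, 4]
Op 8: conn=-28 S1=63 S2=17 S3=38 S4=14 blocked=[1, 2, 3, 4]
Op 9: conn=-47 S1=63 S2=-2 S3=38 S4=14 blocked=[1, 2, 3, 4]
Op 10: conn=-47 S1=63 S2=-2 S3=55 S4=14 blocked=[1, 2, 3, 4]
Op 11: conn=-67 S1=63 S2=-2 S3=35 S4=14 blocked=[1, 2, 3, 4]
Op 12: conn=-67 S1=76 S2=-2 S3=35 S4=14 blocked=[1, 2, 3, 4]

Answer: -67 76 -2 35 14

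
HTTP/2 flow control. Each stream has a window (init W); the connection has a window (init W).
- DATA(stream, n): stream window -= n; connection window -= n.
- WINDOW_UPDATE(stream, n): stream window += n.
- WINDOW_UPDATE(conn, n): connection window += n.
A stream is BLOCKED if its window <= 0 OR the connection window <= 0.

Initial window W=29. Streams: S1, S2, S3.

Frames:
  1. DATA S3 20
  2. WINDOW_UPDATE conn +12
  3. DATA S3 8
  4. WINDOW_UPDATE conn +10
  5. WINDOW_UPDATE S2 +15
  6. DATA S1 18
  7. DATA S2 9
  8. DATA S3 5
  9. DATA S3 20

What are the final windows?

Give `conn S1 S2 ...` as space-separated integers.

Answer: -29 11 35 -24

Derivation:
Op 1: conn=9 S1=29 S2=29 S3=9 blocked=[]
Op 2: conn=21 S1=29 S2=29 S3=9 blocked=[]
Op 3: conn=13 S1=29 S2=29 S3=1 blocked=[]
Op 4: conn=23 S1=29 S2=29 S3=1 blocked=[]
Op 5: conn=23 S1=29 S2=44 S3=1 blocked=[]
Op 6: conn=5 S1=11 S2=44 S3=1 blocked=[]
Op 7: conn=-4 S1=11 S2=35 S3=1 blocked=[1, 2, 3]
Op 8: conn=-9 S1=11 S2=35 S3=-4 blocked=[1, 2, 3]
Op 9: conn=-29 S1=11 S2=35 S3=-24 blocked=[1, 2, 3]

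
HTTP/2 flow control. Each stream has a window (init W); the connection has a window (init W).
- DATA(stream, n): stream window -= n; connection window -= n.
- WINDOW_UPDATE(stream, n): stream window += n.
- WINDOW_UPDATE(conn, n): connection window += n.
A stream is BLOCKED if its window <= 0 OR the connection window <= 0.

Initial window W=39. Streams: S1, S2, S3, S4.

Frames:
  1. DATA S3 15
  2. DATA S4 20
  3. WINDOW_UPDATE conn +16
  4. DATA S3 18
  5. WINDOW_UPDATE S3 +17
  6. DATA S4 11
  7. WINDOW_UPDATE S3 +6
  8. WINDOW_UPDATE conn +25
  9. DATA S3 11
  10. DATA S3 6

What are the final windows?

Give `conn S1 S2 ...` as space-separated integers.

Op 1: conn=24 S1=39 S2=39 S3=24 S4=39 blocked=[]
Op 2: conn=4 S1=39 S2=39 S3=24 S4=19 blocked=[]
Op 3: conn=20 S1=39 S2=39 S3=24 S4=19 blocked=[]
Op 4: conn=2 S1=39 S2=39 S3=6 S4=19 blocked=[]
Op 5: conn=2 S1=39 S2=39 S3=23 S4=19 blocked=[]
Op 6: conn=-9 S1=39 S2=39 S3=23 S4=8 blocked=[1, 2, 3, 4]
Op 7: conn=-9 S1=39 S2=39 S3=29 S4=8 blocked=[1, 2, 3, 4]
Op 8: conn=16 S1=39 S2=39 S3=29 S4=8 blocked=[]
Op 9: conn=5 S1=39 S2=39 S3=18 S4=8 blocked=[]
Op 10: conn=-1 S1=39 S2=39 S3=12 S4=8 blocked=[1, 2, 3, 4]

Answer: -1 39 39 12 8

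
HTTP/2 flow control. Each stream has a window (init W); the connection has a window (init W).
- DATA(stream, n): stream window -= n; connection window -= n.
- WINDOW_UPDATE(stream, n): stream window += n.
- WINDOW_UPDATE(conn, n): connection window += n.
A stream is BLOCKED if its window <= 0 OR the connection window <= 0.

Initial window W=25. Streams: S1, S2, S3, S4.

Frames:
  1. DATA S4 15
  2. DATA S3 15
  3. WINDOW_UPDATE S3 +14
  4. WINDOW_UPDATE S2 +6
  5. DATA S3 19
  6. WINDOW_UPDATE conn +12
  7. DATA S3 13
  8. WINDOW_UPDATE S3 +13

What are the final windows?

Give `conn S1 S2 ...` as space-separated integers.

Op 1: conn=10 S1=25 S2=25 S3=25 S4=10 blocked=[]
Op 2: conn=-5 S1=25 S2=25 S3=10 S4=10 blocked=[1, 2, 3, 4]
Op 3: conn=-5 S1=25 S2=25 S3=24 S4=10 blocked=[1, 2, 3, 4]
Op 4: conn=-5 S1=25 S2=31 S3=24 S4=10 blocked=[1, 2, 3, 4]
Op 5: conn=-24 S1=25 S2=31 S3=5 S4=10 blocked=[1, 2, 3, 4]
Op 6: conn=-12 S1=25 S2=31 S3=5 S4=10 blocked=[1, 2, 3, 4]
Op 7: conn=-25 S1=25 S2=31 S3=-8 S4=10 blocked=[1, 2, 3, 4]
Op 8: conn=-25 S1=25 S2=31 S3=5 S4=10 blocked=[1, 2, 3, 4]

Answer: -25 25 31 5 10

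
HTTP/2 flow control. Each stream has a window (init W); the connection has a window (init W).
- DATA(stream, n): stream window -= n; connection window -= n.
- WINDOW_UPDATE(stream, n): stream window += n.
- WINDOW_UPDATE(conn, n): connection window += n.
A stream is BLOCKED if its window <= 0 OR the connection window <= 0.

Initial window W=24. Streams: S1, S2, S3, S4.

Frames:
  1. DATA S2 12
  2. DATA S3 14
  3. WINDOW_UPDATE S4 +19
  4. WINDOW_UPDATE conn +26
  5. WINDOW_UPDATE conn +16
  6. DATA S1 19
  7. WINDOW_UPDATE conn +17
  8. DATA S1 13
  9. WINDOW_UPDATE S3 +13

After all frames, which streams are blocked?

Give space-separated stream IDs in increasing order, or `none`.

Answer: S1

Derivation:
Op 1: conn=12 S1=24 S2=12 S3=24 S4=24 blocked=[]
Op 2: conn=-2 S1=24 S2=12 S3=10 S4=24 blocked=[1, 2, 3, 4]
Op 3: conn=-2 S1=24 S2=12 S3=10 S4=43 blocked=[1, 2, 3, 4]
Op 4: conn=24 S1=24 S2=12 S3=10 S4=43 blocked=[]
Op 5: conn=40 S1=24 S2=12 S3=10 S4=43 blocked=[]
Op 6: conn=21 S1=5 S2=12 S3=10 S4=43 blocked=[]
Op 7: conn=38 S1=5 S2=12 S3=10 S4=43 blocked=[]
Op 8: conn=25 S1=-8 S2=12 S3=10 S4=43 blocked=[1]
Op 9: conn=25 S1=-8 S2=12 S3=23 S4=43 blocked=[1]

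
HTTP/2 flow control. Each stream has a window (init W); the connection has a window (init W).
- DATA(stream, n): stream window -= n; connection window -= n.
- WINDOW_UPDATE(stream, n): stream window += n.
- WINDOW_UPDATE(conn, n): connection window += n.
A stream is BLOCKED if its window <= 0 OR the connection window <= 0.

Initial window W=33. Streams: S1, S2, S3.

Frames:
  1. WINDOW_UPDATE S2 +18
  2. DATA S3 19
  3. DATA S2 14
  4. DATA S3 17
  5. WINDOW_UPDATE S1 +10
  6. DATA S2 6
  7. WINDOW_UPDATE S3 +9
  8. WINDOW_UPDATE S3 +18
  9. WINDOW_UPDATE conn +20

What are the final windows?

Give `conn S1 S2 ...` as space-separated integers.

Op 1: conn=33 S1=33 S2=51 S3=33 blocked=[]
Op 2: conn=14 S1=33 S2=51 S3=14 blocked=[]
Op 3: conn=0 S1=33 S2=37 S3=14 blocked=[1, 2, 3]
Op 4: conn=-17 S1=33 S2=37 S3=-3 blocked=[1, 2, 3]
Op 5: conn=-17 S1=43 S2=37 S3=-3 blocked=[1, 2, 3]
Op 6: conn=-23 S1=43 S2=31 S3=-3 blocked=[1, 2, 3]
Op 7: conn=-23 S1=43 S2=31 S3=6 blocked=[1, 2, 3]
Op 8: conn=-23 S1=43 S2=31 S3=24 blocked=[1, 2, 3]
Op 9: conn=-3 S1=43 S2=31 S3=24 blocked=[1, 2, 3]

Answer: -3 43 31 24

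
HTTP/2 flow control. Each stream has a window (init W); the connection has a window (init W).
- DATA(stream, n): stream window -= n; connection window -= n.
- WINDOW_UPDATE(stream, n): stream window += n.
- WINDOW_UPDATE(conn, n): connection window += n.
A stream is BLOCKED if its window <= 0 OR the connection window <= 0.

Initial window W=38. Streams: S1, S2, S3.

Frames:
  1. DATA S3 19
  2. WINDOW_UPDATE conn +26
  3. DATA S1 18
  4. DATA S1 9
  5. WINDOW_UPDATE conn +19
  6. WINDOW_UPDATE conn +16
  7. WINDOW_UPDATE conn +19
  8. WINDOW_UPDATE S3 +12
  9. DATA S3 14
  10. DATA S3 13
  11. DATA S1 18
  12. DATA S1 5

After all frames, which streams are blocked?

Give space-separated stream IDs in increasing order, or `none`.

Answer: S1

Derivation:
Op 1: conn=19 S1=38 S2=38 S3=19 blocked=[]
Op 2: conn=45 S1=38 S2=38 S3=19 blocked=[]
Op 3: conn=27 S1=20 S2=38 S3=19 blocked=[]
Op 4: conn=18 S1=11 S2=38 S3=19 blocked=[]
Op 5: conn=37 S1=11 S2=38 S3=19 blocked=[]
Op 6: conn=53 S1=11 S2=38 S3=19 blocked=[]
Op 7: conn=72 S1=11 S2=38 S3=19 blocked=[]
Op 8: conn=72 S1=11 S2=38 S3=31 blocked=[]
Op 9: conn=58 S1=11 S2=38 S3=17 blocked=[]
Op 10: conn=45 S1=11 S2=38 S3=4 blocked=[]
Op 11: conn=27 S1=-7 S2=38 S3=4 blocked=[1]
Op 12: conn=22 S1=-12 S2=38 S3=4 blocked=[1]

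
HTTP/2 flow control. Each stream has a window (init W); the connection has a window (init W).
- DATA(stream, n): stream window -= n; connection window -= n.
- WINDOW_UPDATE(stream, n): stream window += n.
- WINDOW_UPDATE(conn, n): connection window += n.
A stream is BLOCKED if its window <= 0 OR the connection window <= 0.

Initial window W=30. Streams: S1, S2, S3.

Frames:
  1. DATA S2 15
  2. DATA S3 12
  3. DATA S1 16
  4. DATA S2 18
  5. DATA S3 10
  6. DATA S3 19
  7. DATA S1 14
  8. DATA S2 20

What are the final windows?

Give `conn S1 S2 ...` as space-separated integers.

Op 1: conn=15 S1=30 S2=15 S3=30 blocked=[]
Op 2: conn=3 S1=30 S2=15 S3=18 blocked=[]
Op 3: conn=-13 S1=14 S2=15 S3=18 blocked=[1, 2, 3]
Op 4: conn=-31 S1=14 S2=-3 S3=18 blocked=[1, 2, 3]
Op 5: conn=-41 S1=14 S2=-3 S3=8 blocked=[1, 2, 3]
Op 6: conn=-60 S1=14 S2=-3 S3=-11 blocked=[1, 2, 3]
Op 7: conn=-74 S1=0 S2=-3 S3=-11 blocked=[1, 2, 3]
Op 8: conn=-94 S1=0 S2=-23 S3=-11 blocked=[1, 2, 3]

Answer: -94 0 -23 -11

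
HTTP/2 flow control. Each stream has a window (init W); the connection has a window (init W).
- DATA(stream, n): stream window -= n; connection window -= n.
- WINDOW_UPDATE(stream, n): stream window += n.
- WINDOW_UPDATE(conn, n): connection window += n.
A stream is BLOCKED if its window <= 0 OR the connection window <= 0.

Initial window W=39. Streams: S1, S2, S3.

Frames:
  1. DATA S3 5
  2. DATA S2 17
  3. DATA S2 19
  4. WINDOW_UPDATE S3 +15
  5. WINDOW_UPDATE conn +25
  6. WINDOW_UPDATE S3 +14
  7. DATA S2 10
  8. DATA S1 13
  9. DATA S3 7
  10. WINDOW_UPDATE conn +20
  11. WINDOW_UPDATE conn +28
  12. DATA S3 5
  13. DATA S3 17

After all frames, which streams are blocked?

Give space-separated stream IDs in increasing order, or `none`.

Op 1: conn=34 S1=39 S2=39 S3=34 blocked=[]
Op 2: conn=17 S1=39 S2=22 S3=34 blocked=[]
Op 3: conn=-2 S1=39 S2=3 S3=34 blocked=[1, 2, 3]
Op 4: conn=-2 S1=39 S2=3 S3=49 blocked=[1, 2, 3]
Op 5: conn=23 S1=39 S2=3 S3=49 blocked=[]
Op 6: conn=23 S1=39 S2=3 S3=63 blocked=[]
Op 7: conn=13 S1=39 S2=-7 S3=63 blocked=[2]
Op 8: conn=0 S1=26 S2=-7 S3=63 blocked=[1, 2, 3]
Op 9: conn=-7 S1=26 S2=-7 S3=56 blocked=[1, 2, 3]
Op 10: conn=13 S1=26 S2=-7 S3=56 blocked=[2]
Op 11: conn=41 S1=26 S2=-7 S3=56 blocked=[2]
Op 12: conn=36 S1=26 S2=-7 S3=51 blocked=[2]
Op 13: conn=19 S1=26 S2=-7 S3=34 blocked=[2]

Answer: S2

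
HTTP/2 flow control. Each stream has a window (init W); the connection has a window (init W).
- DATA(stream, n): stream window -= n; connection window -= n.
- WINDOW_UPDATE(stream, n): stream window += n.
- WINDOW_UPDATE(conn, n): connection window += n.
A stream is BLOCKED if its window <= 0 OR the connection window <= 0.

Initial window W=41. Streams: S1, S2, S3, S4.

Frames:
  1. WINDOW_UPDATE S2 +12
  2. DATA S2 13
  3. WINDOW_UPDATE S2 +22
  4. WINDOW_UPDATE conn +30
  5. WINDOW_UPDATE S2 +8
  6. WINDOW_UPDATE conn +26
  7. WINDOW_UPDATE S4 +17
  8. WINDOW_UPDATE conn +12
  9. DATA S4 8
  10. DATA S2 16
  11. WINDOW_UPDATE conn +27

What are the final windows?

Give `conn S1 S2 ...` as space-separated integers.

Op 1: conn=41 S1=41 S2=53 S3=41 S4=41 blocked=[]
Op 2: conn=28 S1=41 S2=40 S3=41 S4=41 blocked=[]
Op 3: conn=28 S1=41 S2=62 S3=41 S4=41 blocked=[]
Op 4: conn=58 S1=41 S2=62 S3=41 S4=41 blocked=[]
Op 5: conn=58 S1=41 S2=70 S3=41 S4=41 blocked=[]
Op 6: conn=84 S1=41 S2=70 S3=41 S4=41 blocked=[]
Op 7: conn=84 S1=41 S2=70 S3=41 S4=58 blocked=[]
Op 8: conn=96 S1=41 S2=70 S3=41 S4=58 blocked=[]
Op 9: conn=88 S1=41 S2=70 S3=41 S4=50 blocked=[]
Op 10: conn=72 S1=41 S2=54 S3=41 S4=50 blocked=[]
Op 11: conn=99 S1=41 S2=54 S3=41 S4=50 blocked=[]

Answer: 99 41 54 41 50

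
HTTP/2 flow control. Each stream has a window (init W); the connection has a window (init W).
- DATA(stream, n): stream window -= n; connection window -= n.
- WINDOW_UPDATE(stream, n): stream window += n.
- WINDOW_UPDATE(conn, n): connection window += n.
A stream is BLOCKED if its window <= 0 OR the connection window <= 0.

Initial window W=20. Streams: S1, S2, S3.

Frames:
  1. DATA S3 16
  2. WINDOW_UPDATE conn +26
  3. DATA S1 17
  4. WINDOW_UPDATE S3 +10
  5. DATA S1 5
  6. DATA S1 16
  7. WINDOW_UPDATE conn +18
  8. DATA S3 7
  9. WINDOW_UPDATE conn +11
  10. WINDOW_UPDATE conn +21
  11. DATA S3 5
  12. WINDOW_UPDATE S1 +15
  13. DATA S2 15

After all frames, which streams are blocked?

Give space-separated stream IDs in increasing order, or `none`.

Op 1: conn=4 S1=20 S2=20 S3=4 blocked=[]
Op 2: conn=30 S1=20 S2=20 S3=4 blocked=[]
Op 3: conn=13 S1=3 S2=20 S3=4 blocked=[]
Op 4: conn=13 S1=3 S2=20 S3=14 blocked=[]
Op 5: conn=8 S1=-2 S2=20 S3=14 blocked=[1]
Op 6: conn=-8 S1=-18 S2=20 S3=14 blocked=[1, 2, 3]
Op 7: conn=10 S1=-18 S2=20 S3=14 blocked=[1]
Op 8: conn=3 S1=-18 S2=20 S3=7 blocked=[1]
Op 9: conn=14 S1=-18 S2=20 S3=7 blocked=[1]
Op 10: conn=35 S1=-18 S2=20 S3=7 blocked=[1]
Op 11: conn=30 S1=-18 S2=20 S3=2 blocked=[1]
Op 12: conn=30 S1=-3 S2=20 S3=2 blocked=[1]
Op 13: conn=15 S1=-3 S2=5 S3=2 blocked=[1]

Answer: S1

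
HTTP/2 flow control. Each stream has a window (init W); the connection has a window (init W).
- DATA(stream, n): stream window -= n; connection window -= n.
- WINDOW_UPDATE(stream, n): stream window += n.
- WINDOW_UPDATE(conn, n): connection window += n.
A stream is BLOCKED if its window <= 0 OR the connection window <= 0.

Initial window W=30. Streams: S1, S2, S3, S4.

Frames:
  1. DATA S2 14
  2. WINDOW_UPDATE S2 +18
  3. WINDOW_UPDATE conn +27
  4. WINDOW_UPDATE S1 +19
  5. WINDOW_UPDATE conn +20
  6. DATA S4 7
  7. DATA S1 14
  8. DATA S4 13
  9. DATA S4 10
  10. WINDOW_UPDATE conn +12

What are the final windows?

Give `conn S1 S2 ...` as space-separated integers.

Answer: 31 35 34 30 0

Derivation:
Op 1: conn=16 S1=30 S2=16 S3=30 S4=30 blocked=[]
Op 2: conn=16 S1=30 S2=34 S3=30 S4=30 blocked=[]
Op 3: conn=43 S1=30 S2=34 S3=30 S4=30 blocked=[]
Op 4: conn=43 S1=49 S2=34 S3=30 S4=30 blocked=[]
Op 5: conn=63 S1=49 S2=34 S3=30 S4=30 blocked=[]
Op 6: conn=56 S1=49 S2=34 S3=30 S4=23 blocked=[]
Op 7: conn=42 S1=35 S2=34 S3=30 S4=23 blocked=[]
Op 8: conn=29 S1=35 S2=34 S3=30 S4=10 blocked=[]
Op 9: conn=19 S1=35 S2=34 S3=30 S4=0 blocked=[4]
Op 10: conn=31 S1=35 S2=34 S3=30 S4=0 blocked=[4]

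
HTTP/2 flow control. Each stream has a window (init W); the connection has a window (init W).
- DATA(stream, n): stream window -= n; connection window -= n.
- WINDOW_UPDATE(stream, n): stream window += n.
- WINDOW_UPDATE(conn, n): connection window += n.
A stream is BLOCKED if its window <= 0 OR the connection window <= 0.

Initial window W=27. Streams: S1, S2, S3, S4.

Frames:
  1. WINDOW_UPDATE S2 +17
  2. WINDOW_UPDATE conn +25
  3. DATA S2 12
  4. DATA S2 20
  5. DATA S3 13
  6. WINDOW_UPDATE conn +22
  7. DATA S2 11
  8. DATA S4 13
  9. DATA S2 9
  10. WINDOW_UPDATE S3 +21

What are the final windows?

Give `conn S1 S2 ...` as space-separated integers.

Answer: -4 27 -8 35 14

Derivation:
Op 1: conn=27 S1=27 S2=44 S3=27 S4=27 blocked=[]
Op 2: conn=52 S1=27 S2=44 S3=27 S4=27 blocked=[]
Op 3: conn=40 S1=27 S2=32 S3=27 S4=27 blocked=[]
Op 4: conn=20 S1=27 S2=12 S3=27 S4=27 blocked=[]
Op 5: conn=7 S1=27 S2=12 S3=14 S4=27 blocked=[]
Op 6: conn=29 S1=27 S2=12 S3=14 S4=27 blocked=[]
Op 7: conn=18 S1=27 S2=1 S3=14 S4=27 blocked=[]
Op 8: conn=5 S1=27 S2=1 S3=14 S4=14 blocked=[]
Op 9: conn=-4 S1=27 S2=-8 S3=14 S4=14 blocked=[1, 2, 3, 4]
Op 10: conn=-4 S1=27 S2=-8 S3=35 S4=14 blocked=[1, 2, 3, 4]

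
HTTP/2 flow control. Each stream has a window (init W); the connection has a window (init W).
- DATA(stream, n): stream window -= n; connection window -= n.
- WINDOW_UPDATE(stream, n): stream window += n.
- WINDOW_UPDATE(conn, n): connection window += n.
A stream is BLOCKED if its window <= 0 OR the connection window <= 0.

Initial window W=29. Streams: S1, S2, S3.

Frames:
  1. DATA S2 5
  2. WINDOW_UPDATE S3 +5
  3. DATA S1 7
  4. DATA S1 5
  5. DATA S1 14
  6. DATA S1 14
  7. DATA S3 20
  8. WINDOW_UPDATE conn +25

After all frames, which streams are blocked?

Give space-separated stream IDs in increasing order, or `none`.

Answer: S1 S2 S3

Derivation:
Op 1: conn=24 S1=29 S2=24 S3=29 blocked=[]
Op 2: conn=24 S1=29 S2=24 S3=34 blocked=[]
Op 3: conn=17 S1=22 S2=24 S3=34 blocked=[]
Op 4: conn=12 S1=17 S2=24 S3=34 blocked=[]
Op 5: conn=-2 S1=3 S2=24 S3=34 blocked=[1, 2, 3]
Op 6: conn=-16 S1=-11 S2=24 S3=34 blocked=[1, 2, 3]
Op 7: conn=-36 S1=-11 S2=24 S3=14 blocked=[1, 2, 3]
Op 8: conn=-11 S1=-11 S2=24 S3=14 blocked=[1, 2, 3]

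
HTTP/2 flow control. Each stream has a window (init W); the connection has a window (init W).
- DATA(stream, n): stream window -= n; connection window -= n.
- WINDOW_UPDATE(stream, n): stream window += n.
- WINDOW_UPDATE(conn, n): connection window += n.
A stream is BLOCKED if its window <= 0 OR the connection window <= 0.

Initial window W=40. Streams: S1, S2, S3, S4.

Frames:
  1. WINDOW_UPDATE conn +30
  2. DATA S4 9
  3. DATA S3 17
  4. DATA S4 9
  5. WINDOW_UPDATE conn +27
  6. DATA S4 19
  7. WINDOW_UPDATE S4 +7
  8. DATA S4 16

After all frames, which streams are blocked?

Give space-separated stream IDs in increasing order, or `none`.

Answer: S4

Derivation:
Op 1: conn=70 S1=40 S2=40 S3=40 S4=40 blocked=[]
Op 2: conn=61 S1=40 S2=40 S3=40 S4=31 blocked=[]
Op 3: conn=44 S1=40 S2=40 S3=23 S4=31 blocked=[]
Op 4: conn=35 S1=40 S2=40 S3=23 S4=22 blocked=[]
Op 5: conn=62 S1=40 S2=40 S3=23 S4=22 blocked=[]
Op 6: conn=43 S1=40 S2=40 S3=23 S4=3 blocked=[]
Op 7: conn=43 S1=40 S2=40 S3=23 S4=10 blocked=[]
Op 8: conn=27 S1=40 S2=40 S3=23 S4=-6 blocked=[4]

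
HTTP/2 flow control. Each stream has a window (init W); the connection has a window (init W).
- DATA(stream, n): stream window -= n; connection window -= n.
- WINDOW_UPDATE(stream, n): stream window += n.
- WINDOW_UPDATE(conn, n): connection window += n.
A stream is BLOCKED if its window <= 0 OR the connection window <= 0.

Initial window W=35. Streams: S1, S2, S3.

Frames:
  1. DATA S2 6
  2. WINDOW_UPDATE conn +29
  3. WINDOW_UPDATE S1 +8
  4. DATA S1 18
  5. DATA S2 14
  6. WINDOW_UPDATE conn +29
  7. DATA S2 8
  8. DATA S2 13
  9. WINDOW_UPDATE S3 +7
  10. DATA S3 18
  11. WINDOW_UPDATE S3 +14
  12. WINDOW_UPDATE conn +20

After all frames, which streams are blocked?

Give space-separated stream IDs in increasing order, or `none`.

Answer: S2

Derivation:
Op 1: conn=29 S1=35 S2=29 S3=35 blocked=[]
Op 2: conn=58 S1=35 S2=29 S3=35 blocked=[]
Op 3: conn=58 S1=43 S2=29 S3=35 blocked=[]
Op 4: conn=40 S1=25 S2=29 S3=35 blocked=[]
Op 5: conn=26 S1=25 S2=15 S3=35 blocked=[]
Op 6: conn=55 S1=25 S2=15 S3=35 blocked=[]
Op 7: conn=47 S1=25 S2=7 S3=35 blocked=[]
Op 8: conn=34 S1=25 S2=-6 S3=35 blocked=[2]
Op 9: conn=34 S1=25 S2=-6 S3=42 blocked=[2]
Op 10: conn=16 S1=25 S2=-6 S3=24 blocked=[2]
Op 11: conn=16 S1=25 S2=-6 S3=38 blocked=[2]
Op 12: conn=36 S1=25 S2=-6 S3=38 blocked=[2]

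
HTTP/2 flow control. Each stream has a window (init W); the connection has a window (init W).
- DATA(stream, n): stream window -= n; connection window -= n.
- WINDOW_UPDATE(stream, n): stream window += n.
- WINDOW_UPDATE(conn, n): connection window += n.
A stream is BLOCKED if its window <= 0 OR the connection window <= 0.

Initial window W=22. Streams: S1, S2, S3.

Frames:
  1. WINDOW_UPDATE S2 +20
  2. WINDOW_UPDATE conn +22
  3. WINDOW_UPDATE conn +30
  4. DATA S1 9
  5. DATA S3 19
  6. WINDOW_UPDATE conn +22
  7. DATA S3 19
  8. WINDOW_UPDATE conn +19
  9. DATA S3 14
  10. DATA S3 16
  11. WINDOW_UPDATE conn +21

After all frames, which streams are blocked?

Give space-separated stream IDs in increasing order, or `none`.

Answer: S3

Derivation:
Op 1: conn=22 S1=22 S2=42 S3=22 blocked=[]
Op 2: conn=44 S1=22 S2=42 S3=22 blocked=[]
Op 3: conn=74 S1=22 S2=42 S3=22 blocked=[]
Op 4: conn=65 S1=13 S2=42 S3=22 blocked=[]
Op 5: conn=46 S1=13 S2=42 S3=3 blocked=[]
Op 6: conn=68 S1=13 S2=42 S3=3 blocked=[]
Op 7: conn=49 S1=13 S2=42 S3=-16 blocked=[3]
Op 8: conn=68 S1=13 S2=42 S3=-16 blocked=[3]
Op 9: conn=54 S1=13 S2=42 S3=-30 blocked=[3]
Op 10: conn=38 S1=13 S2=42 S3=-46 blocked=[3]
Op 11: conn=59 S1=13 S2=42 S3=-46 blocked=[3]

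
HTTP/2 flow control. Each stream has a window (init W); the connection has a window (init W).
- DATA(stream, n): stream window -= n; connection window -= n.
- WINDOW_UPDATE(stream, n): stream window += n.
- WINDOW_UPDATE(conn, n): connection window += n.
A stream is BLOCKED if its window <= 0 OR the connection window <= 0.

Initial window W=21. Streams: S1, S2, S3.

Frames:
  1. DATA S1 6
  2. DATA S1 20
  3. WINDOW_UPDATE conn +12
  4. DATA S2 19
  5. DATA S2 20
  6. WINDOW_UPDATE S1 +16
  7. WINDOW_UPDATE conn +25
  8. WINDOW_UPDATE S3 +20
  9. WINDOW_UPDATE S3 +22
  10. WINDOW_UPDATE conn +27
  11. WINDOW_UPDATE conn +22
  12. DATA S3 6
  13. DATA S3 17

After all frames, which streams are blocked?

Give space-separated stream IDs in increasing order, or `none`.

Answer: S2

Derivation:
Op 1: conn=15 S1=15 S2=21 S3=21 blocked=[]
Op 2: conn=-5 S1=-5 S2=21 S3=21 blocked=[1, 2, 3]
Op 3: conn=7 S1=-5 S2=21 S3=21 blocked=[1]
Op 4: conn=-12 S1=-5 S2=2 S3=21 blocked=[1, 2, 3]
Op 5: conn=-32 S1=-5 S2=-18 S3=21 blocked=[1, 2, 3]
Op 6: conn=-32 S1=11 S2=-18 S3=21 blocked=[1, 2, 3]
Op 7: conn=-7 S1=11 S2=-18 S3=21 blocked=[1, 2, 3]
Op 8: conn=-7 S1=11 S2=-18 S3=41 blocked=[1, 2, 3]
Op 9: conn=-7 S1=11 S2=-18 S3=63 blocked=[1, 2, 3]
Op 10: conn=20 S1=11 S2=-18 S3=63 blocked=[2]
Op 11: conn=42 S1=11 S2=-18 S3=63 blocked=[2]
Op 12: conn=36 S1=11 S2=-18 S3=57 blocked=[2]
Op 13: conn=19 S1=11 S2=-18 S3=40 blocked=[2]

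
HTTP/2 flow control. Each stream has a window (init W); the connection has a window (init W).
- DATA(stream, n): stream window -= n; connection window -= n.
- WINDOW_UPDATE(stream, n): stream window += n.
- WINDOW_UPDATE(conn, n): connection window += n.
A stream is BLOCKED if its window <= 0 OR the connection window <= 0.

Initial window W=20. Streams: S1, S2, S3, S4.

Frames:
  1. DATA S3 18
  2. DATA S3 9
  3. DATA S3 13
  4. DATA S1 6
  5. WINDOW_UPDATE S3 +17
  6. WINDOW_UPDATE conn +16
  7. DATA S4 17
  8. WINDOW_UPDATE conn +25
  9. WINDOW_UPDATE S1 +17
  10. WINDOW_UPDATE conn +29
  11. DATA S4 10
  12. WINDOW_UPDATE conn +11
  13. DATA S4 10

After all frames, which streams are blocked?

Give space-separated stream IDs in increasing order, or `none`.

Answer: S3 S4

Derivation:
Op 1: conn=2 S1=20 S2=20 S3=2 S4=20 blocked=[]
Op 2: conn=-7 S1=20 S2=20 S3=-7 S4=20 blocked=[1, 2, 3, 4]
Op 3: conn=-20 S1=20 S2=20 S3=-20 S4=20 blocked=[1, 2, 3, 4]
Op 4: conn=-26 S1=14 S2=20 S3=-20 S4=20 blocked=[1, 2, 3, 4]
Op 5: conn=-26 S1=14 S2=20 S3=-3 S4=20 blocked=[1, 2, 3, 4]
Op 6: conn=-10 S1=14 S2=20 S3=-3 S4=20 blocked=[1, 2, 3, 4]
Op 7: conn=-27 S1=14 S2=20 S3=-3 S4=3 blocked=[1, 2, 3, 4]
Op 8: conn=-2 S1=14 S2=20 S3=-3 S4=3 blocked=[1, 2, 3, 4]
Op 9: conn=-2 S1=31 S2=20 S3=-3 S4=3 blocked=[1, 2, 3, 4]
Op 10: conn=27 S1=31 S2=20 S3=-3 S4=3 blocked=[3]
Op 11: conn=17 S1=31 S2=20 S3=-3 S4=-7 blocked=[3, 4]
Op 12: conn=28 S1=31 S2=20 S3=-3 S4=-7 blocked=[3, 4]
Op 13: conn=18 S1=31 S2=20 S3=-3 S4=-17 blocked=[3, 4]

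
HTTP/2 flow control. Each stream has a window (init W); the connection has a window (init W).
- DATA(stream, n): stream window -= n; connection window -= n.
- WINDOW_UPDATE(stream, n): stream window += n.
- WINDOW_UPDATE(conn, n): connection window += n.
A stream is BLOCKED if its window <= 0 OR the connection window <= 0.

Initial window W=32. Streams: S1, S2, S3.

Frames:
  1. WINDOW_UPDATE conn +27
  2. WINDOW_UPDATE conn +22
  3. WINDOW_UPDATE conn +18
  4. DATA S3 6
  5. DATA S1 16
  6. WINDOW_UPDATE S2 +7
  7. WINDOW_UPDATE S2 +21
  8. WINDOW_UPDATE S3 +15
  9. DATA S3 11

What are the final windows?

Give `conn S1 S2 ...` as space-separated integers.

Op 1: conn=59 S1=32 S2=32 S3=32 blocked=[]
Op 2: conn=81 S1=32 S2=32 S3=32 blocked=[]
Op 3: conn=99 S1=32 S2=32 S3=32 blocked=[]
Op 4: conn=93 S1=32 S2=32 S3=26 blocked=[]
Op 5: conn=77 S1=16 S2=32 S3=26 blocked=[]
Op 6: conn=77 S1=16 S2=39 S3=26 blocked=[]
Op 7: conn=77 S1=16 S2=60 S3=26 blocked=[]
Op 8: conn=77 S1=16 S2=60 S3=41 blocked=[]
Op 9: conn=66 S1=16 S2=60 S3=30 blocked=[]

Answer: 66 16 60 30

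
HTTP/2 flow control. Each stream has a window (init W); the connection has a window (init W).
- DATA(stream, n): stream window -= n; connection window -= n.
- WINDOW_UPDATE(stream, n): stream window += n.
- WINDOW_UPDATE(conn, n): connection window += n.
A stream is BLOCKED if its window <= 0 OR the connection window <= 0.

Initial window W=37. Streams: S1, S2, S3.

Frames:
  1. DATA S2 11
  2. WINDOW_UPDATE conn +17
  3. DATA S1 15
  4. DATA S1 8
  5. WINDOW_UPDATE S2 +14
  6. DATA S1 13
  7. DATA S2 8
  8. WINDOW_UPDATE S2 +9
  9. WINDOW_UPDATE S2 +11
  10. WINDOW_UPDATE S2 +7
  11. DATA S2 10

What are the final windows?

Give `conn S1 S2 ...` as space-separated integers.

Op 1: conn=26 S1=37 S2=26 S3=37 blocked=[]
Op 2: conn=43 S1=37 S2=26 S3=37 blocked=[]
Op 3: conn=28 S1=22 S2=26 S3=37 blocked=[]
Op 4: conn=20 S1=14 S2=26 S3=37 blocked=[]
Op 5: conn=20 S1=14 S2=40 S3=37 blocked=[]
Op 6: conn=7 S1=1 S2=40 S3=37 blocked=[]
Op 7: conn=-1 S1=1 S2=32 S3=37 blocked=[1, 2, 3]
Op 8: conn=-1 S1=1 S2=41 S3=37 blocked=[1, 2, 3]
Op 9: conn=-1 S1=1 S2=52 S3=37 blocked=[1, 2, 3]
Op 10: conn=-1 S1=1 S2=59 S3=37 blocked=[1, 2, 3]
Op 11: conn=-11 S1=1 S2=49 S3=37 blocked=[1, 2, 3]

Answer: -11 1 49 37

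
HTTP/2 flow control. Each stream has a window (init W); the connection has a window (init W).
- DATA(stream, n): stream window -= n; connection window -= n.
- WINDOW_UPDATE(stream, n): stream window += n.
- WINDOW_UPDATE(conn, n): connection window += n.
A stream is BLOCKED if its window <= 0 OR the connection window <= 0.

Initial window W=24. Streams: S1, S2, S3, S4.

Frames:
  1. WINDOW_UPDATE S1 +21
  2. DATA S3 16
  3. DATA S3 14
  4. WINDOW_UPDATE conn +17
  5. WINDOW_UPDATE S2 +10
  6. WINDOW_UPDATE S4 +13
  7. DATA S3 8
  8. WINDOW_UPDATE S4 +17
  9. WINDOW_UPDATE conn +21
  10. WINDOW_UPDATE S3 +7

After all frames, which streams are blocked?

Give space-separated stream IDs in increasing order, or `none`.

Op 1: conn=24 S1=45 S2=24 S3=24 S4=24 blocked=[]
Op 2: conn=8 S1=45 S2=24 S3=8 S4=24 blocked=[]
Op 3: conn=-6 S1=45 S2=24 S3=-6 S4=24 blocked=[1, 2, 3, 4]
Op 4: conn=11 S1=45 S2=24 S3=-6 S4=24 blocked=[3]
Op 5: conn=11 S1=45 S2=34 S3=-6 S4=24 blocked=[3]
Op 6: conn=11 S1=45 S2=34 S3=-6 S4=37 blocked=[3]
Op 7: conn=3 S1=45 S2=34 S3=-14 S4=37 blocked=[3]
Op 8: conn=3 S1=45 S2=34 S3=-14 S4=54 blocked=[3]
Op 9: conn=24 S1=45 S2=34 S3=-14 S4=54 blocked=[3]
Op 10: conn=24 S1=45 S2=34 S3=-7 S4=54 blocked=[3]

Answer: S3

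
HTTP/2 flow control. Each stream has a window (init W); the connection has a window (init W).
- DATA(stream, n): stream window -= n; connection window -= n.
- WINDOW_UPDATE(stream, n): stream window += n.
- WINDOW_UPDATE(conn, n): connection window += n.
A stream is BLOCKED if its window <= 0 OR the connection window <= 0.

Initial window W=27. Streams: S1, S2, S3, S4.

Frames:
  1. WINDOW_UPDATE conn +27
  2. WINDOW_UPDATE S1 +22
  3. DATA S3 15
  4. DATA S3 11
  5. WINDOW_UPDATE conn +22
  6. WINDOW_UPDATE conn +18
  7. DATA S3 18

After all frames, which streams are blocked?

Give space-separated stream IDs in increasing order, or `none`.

Answer: S3

Derivation:
Op 1: conn=54 S1=27 S2=27 S3=27 S4=27 blocked=[]
Op 2: conn=54 S1=49 S2=27 S3=27 S4=27 blocked=[]
Op 3: conn=39 S1=49 S2=27 S3=12 S4=27 blocked=[]
Op 4: conn=28 S1=49 S2=27 S3=1 S4=27 blocked=[]
Op 5: conn=50 S1=49 S2=27 S3=1 S4=27 blocked=[]
Op 6: conn=68 S1=49 S2=27 S3=1 S4=27 blocked=[]
Op 7: conn=50 S1=49 S2=27 S3=-17 S4=27 blocked=[3]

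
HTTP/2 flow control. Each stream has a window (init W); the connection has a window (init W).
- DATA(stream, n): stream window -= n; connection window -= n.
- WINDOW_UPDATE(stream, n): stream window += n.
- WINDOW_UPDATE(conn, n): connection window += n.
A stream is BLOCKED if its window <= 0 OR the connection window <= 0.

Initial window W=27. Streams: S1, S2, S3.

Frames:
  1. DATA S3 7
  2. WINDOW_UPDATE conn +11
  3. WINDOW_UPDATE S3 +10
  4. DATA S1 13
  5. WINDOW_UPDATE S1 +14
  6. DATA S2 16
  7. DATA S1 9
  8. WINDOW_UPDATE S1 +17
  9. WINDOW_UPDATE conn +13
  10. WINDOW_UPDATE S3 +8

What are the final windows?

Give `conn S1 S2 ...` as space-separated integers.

Answer: 6 36 11 38

Derivation:
Op 1: conn=20 S1=27 S2=27 S3=20 blocked=[]
Op 2: conn=31 S1=27 S2=27 S3=20 blocked=[]
Op 3: conn=31 S1=27 S2=27 S3=30 blocked=[]
Op 4: conn=18 S1=14 S2=27 S3=30 blocked=[]
Op 5: conn=18 S1=28 S2=27 S3=30 blocked=[]
Op 6: conn=2 S1=28 S2=11 S3=30 blocked=[]
Op 7: conn=-7 S1=19 S2=11 S3=30 blocked=[1, 2, 3]
Op 8: conn=-7 S1=36 S2=11 S3=30 blocked=[1, 2, 3]
Op 9: conn=6 S1=36 S2=11 S3=30 blocked=[]
Op 10: conn=6 S1=36 S2=11 S3=38 blocked=[]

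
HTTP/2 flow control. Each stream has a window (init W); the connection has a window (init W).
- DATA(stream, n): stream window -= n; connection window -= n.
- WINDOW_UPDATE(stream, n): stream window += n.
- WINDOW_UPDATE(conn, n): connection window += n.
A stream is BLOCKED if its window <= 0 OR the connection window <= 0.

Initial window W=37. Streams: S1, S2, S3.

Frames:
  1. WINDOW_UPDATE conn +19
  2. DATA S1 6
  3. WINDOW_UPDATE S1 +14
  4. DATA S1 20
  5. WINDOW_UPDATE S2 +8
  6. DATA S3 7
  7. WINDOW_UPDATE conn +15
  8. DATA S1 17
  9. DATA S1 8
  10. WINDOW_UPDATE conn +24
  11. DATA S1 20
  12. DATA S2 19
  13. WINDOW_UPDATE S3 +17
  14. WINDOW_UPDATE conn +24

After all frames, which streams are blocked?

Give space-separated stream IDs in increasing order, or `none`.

Op 1: conn=56 S1=37 S2=37 S3=37 blocked=[]
Op 2: conn=50 S1=31 S2=37 S3=37 blocked=[]
Op 3: conn=50 S1=45 S2=37 S3=37 blocked=[]
Op 4: conn=30 S1=25 S2=37 S3=37 blocked=[]
Op 5: conn=30 S1=25 S2=45 S3=37 blocked=[]
Op 6: conn=23 S1=25 S2=45 S3=30 blocked=[]
Op 7: conn=38 S1=25 S2=45 S3=30 blocked=[]
Op 8: conn=21 S1=8 S2=45 S3=30 blocked=[]
Op 9: conn=13 S1=0 S2=45 S3=30 blocked=[1]
Op 10: conn=37 S1=0 S2=45 S3=30 blocked=[1]
Op 11: conn=17 S1=-20 S2=45 S3=30 blocked=[1]
Op 12: conn=-2 S1=-20 S2=26 S3=30 blocked=[1, 2, 3]
Op 13: conn=-2 S1=-20 S2=26 S3=47 blocked=[1, 2, 3]
Op 14: conn=22 S1=-20 S2=26 S3=47 blocked=[1]

Answer: S1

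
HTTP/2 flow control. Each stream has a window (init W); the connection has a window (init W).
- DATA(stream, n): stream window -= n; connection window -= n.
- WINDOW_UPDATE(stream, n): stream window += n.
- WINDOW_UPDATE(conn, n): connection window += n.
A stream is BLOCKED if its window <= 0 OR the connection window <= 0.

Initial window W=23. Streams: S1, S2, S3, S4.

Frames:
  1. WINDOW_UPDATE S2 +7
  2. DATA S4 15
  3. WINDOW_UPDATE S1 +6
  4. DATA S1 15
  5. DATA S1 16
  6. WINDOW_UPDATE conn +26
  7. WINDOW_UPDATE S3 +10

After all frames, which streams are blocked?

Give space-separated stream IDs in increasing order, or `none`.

Op 1: conn=23 S1=23 S2=30 S3=23 S4=23 blocked=[]
Op 2: conn=8 S1=23 S2=30 S3=23 S4=8 blocked=[]
Op 3: conn=8 S1=29 S2=30 S3=23 S4=8 blocked=[]
Op 4: conn=-7 S1=14 S2=30 S3=23 S4=8 blocked=[1, 2, 3, 4]
Op 5: conn=-23 S1=-2 S2=30 S3=23 S4=8 blocked=[1, 2, 3, 4]
Op 6: conn=3 S1=-2 S2=30 S3=23 S4=8 blocked=[1]
Op 7: conn=3 S1=-2 S2=30 S3=33 S4=8 blocked=[1]

Answer: S1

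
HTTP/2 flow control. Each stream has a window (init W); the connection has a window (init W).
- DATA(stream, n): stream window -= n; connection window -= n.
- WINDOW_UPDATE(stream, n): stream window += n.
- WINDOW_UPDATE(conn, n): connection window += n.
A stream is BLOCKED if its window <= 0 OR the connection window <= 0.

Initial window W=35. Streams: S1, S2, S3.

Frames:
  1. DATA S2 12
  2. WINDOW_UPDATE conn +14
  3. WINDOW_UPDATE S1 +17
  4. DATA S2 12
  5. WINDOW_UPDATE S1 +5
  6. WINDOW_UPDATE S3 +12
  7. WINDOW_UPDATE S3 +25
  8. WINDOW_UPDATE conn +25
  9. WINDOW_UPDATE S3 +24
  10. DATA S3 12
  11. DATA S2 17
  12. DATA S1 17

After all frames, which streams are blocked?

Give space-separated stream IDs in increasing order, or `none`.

Op 1: conn=23 S1=35 S2=23 S3=35 blocked=[]
Op 2: conn=37 S1=35 S2=23 S3=35 blocked=[]
Op 3: conn=37 S1=52 S2=23 S3=35 blocked=[]
Op 4: conn=25 S1=52 S2=11 S3=35 blocked=[]
Op 5: conn=25 S1=57 S2=11 S3=35 blocked=[]
Op 6: conn=25 S1=57 S2=11 S3=47 blocked=[]
Op 7: conn=25 S1=57 S2=11 S3=72 blocked=[]
Op 8: conn=50 S1=57 S2=11 S3=72 blocked=[]
Op 9: conn=50 S1=57 S2=11 S3=96 blocked=[]
Op 10: conn=38 S1=57 S2=11 S3=84 blocked=[]
Op 11: conn=21 S1=57 S2=-6 S3=84 blocked=[2]
Op 12: conn=4 S1=40 S2=-6 S3=84 blocked=[2]

Answer: S2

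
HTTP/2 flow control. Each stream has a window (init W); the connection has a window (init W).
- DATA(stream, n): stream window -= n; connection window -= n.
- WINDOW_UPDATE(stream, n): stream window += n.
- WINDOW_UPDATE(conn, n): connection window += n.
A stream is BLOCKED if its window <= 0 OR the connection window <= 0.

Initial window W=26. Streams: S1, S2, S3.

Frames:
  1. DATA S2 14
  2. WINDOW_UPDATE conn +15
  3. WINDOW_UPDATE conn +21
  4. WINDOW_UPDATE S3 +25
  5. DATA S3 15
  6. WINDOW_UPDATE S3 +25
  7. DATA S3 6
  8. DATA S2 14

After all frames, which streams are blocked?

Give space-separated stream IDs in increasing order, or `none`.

Answer: S2

Derivation:
Op 1: conn=12 S1=26 S2=12 S3=26 blocked=[]
Op 2: conn=27 S1=26 S2=12 S3=26 blocked=[]
Op 3: conn=48 S1=26 S2=12 S3=26 blocked=[]
Op 4: conn=48 S1=26 S2=12 S3=51 blocked=[]
Op 5: conn=33 S1=26 S2=12 S3=36 blocked=[]
Op 6: conn=33 S1=26 S2=12 S3=61 blocked=[]
Op 7: conn=27 S1=26 S2=12 S3=55 blocked=[]
Op 8: conn=13 S1=26 S2=-2 S3=55 blocked=[2]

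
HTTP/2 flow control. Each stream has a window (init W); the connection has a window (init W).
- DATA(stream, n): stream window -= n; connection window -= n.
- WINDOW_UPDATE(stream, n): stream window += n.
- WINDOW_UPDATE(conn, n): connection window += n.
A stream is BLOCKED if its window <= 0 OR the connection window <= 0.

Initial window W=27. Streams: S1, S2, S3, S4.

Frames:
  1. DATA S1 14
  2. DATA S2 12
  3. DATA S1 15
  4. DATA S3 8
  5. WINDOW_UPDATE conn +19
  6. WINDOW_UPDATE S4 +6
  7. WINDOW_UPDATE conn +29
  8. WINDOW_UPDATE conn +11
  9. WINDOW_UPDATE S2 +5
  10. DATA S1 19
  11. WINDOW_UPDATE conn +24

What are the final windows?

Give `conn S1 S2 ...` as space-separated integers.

Op 1: conn=13 S1=13 S2=27 S3=27 S4=27 blocked=[]
Op 2: conn=1 S1=13 S2=15 S3=27 S4=27 blocked=[]
Op 3: conn=-14 S1=-2 S2=15 S3=27 S4=27 blocked=[1, 2, 3, 4]
Op 4: conn=-22 S1=-2 S2=15 S3=19 S4=27 blocked=[1, 2, 3, 4]
Op 5: conn=-3 S1=-2 S2=15 S3=19 S4=27 blocked=[1, 2, 3, 4]
Op 6: conn=-3 S1=-2 S2=15 S3=19 S4=33 blocked=[1, 2, 3, 4]
Op 7: conn=26 S1=-2 S2=15 S3=19 S4=33 blocked=[1]
Op 8: conn=37 S1=-2 S2=15 S3=19 S4=33 blocked=[1]
Op 9: conn=37 S1=-2 S2=20 S3=19 S4=33 blocked=[1]
Op 10: conn=18 S1=-21 S2=20 S3=19 S4=33 blocked=[1]
Op 11: conn=42 S1=-21 S2=20 S3=19 S4=33 blocked=[1]

Answer: 42 -21 20 19 33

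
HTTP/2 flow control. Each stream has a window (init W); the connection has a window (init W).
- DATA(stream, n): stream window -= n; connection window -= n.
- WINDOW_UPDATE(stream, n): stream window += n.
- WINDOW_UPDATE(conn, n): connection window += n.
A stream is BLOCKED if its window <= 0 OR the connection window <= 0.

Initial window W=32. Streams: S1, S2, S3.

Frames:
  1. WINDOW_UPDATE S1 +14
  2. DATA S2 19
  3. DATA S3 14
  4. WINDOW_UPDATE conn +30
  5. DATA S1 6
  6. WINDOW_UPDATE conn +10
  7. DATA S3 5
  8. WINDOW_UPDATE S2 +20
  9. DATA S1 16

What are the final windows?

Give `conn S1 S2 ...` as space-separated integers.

Op 1: conn=32 S1=46 S2=32 S3=32 blocked=[]
Op 2: conn=13 S1=46 S2=13 S3=32 blocked=[]
Op 3: conn=-1 S1=46 S2=13 S3=18 blocked=[1, 2, 3]
Op 4: conn=29 S1=46 S2=13 S3=18 blocked=[]
Op 5: conn=23 S1=40 S2=13 S3=18 blocked=[]
Op 6: conn=33 S1=40 S2=13 S3=18 blocked=[]
Op 7: conn=28 S1=40 S2=13 S3=13 blocked=[]
Op 8: conn=28 S1=40 S2=33 S3=13 blocked=[]
Op 9: conn=12 S1=24 S2=33 S3=13 blocked=[]

Answer: 12 24 33 13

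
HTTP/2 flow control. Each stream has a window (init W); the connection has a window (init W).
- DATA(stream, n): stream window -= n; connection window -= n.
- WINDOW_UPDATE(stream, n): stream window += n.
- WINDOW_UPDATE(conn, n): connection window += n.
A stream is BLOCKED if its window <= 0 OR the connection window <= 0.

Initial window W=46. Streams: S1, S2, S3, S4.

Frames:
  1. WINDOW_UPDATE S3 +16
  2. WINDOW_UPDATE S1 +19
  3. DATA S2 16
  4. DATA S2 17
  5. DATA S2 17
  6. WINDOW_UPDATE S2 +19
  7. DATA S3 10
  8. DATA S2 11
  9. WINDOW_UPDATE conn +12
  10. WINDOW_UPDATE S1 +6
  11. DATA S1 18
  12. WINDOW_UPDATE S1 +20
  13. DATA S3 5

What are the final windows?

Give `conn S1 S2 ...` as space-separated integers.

Answer: -36 73 4 47 46

Derivation:
Op 1: conn=46 S1=46 S2=46 S3=62 S4=46 blocked=[]
Op 2: conn=46 S1=65 S2=46 S3=62 S4=46 blocked=[]
Op 3: conn=30 S1=65 S2=30 S3=62 S4=46 blocked=[]
Op 4: conn=13 S1=65 S2=13 S3=62 S4=46 blocked=[]
Op 5: conn=-4 S1=65 S2=-4 S3=62 S4=46 blocked=[1, 2, 3, 4]
Op 6: conn=-4 S1=65 S2=15 S3=62 S4=46 blocked=[1, 2, 3, 4]
Op 7: conn=-14 S1=65 S2=15 S3=52 S4=46 blocked=[1, 2, 3, 4]
Op 8: conn=-25 S1=65 S2=4 S3=52 S4=46 blocked=[1, 2, 3, 4]
Op 9: conn=-13 S1=65 S2=4 S3=52 S4=46 blocked=[1, 2, 3, 4]
Op 10: conn=-13 S1=71 S2=4 S3=52 S4=46 blocked=[1, 2, 3, 4]
Op 11: conn=-31 S1=53 S2=4 S3=52 S4=46 blocked=[1, 2, 3, 4]
Op 12: conn=-31 S1=73 S2=4 S3=52 S4=46 blocked=[1, 2, 3, 4]
Op 13: conn=-36 S1=73 S2=4 S3=47 S4=46 blocked=[1, 2, 3, 4]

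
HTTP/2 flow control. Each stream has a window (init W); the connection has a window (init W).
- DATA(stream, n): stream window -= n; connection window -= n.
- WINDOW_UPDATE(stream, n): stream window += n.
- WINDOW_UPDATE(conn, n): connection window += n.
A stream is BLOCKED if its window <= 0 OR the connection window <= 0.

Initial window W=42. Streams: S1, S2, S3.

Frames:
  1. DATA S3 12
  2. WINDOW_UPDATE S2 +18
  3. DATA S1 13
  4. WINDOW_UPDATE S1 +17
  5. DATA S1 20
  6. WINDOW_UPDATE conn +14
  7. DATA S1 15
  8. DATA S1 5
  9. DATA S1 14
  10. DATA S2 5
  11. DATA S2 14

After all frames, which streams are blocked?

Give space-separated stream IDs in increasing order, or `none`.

Op 1: conn=30 S1=42 S2=42 S3=30 blocked=[]
Op 2: conn=30 S1=42 S2=60 S3=30 blocked=[]
Op 3: conn=17 S1=29 S2=60 S3=30 blocked=[]
Op 4: conn=17 S1=46 S2=60 S3=30 blocked=[]
Op 5: conn=-3 S1=26 S2=60 S3=30 blocked=[1, 2, 3]
Op 6: conn=11 S1=26 S2=60 S3=30 blocked=[]
Op 7: conn=-4 S1=11 S2=60 S3=30 blocked=[1, 2, 3]
Op 8: conn=-9 S1=6 S2=60 S3=30 blocked=[1, 2, 3]
Op 9: conn=-23 S1=-8 S2=60 S3=30 blocked=[1, 2, 3]
Op 10: conn=-28 S1=-8 S2=55 S3=30 blocked=[1, 2, 3]
Op 11: conn=-42 S1=-8 S2=41 S3=30 blocked=[1, 2, 3]

Answer: S1 S2 S3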